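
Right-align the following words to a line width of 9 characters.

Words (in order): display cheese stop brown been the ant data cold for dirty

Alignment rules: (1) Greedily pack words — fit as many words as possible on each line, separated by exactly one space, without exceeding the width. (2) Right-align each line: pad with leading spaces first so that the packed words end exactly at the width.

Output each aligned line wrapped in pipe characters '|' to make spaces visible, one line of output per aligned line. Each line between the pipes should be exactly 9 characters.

Answer: |  display|
|   cheese|
|     stop|
|    brown|
| been the|
| ant data|
| cold for|
|    dirty|

Derivation:
Line 1: ['display'] (min_width=7, slack=2)
Line 2: ['cheese'] (min_width=6, slack=3)
Line 3: ['stop'] (min_width=4, slack=5)
Line 4: ['brown'] (min_width=5, slack=4)
Line 5: ['been', 'the'] (min_width=8, slack=1)
Line 6: ['ant', 'data'] (min_width=8, slack=1)
Line 7: ['cold', 'for'] (min_width=8, slack=1)
Line 8: ['dirty'] (min_width=5, slack=4)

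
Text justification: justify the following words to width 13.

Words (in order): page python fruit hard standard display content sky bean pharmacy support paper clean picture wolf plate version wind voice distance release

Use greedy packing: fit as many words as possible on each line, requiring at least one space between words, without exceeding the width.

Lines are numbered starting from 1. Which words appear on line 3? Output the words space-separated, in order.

Line 1: ['page', 'python'] (min_width=11, slack=2)
Line 2: ['fruit', 'hard'] (min_width=10, slack=3)
Line 3: ['standard'] (min_width=8, slack=5)
Line 4: ['display'] (min_width=7, slack=6)
Line 5: ['content', 'sky'] (min_width=11, slack=2)
Line 6: ['bean', 'pharmacy'] (min_width=13, slack=0)
Line 7: ['support', 'paper'] (min_width=13, slack=0)
Line 8: ['clean', 'picture'] (min_width=13, slack=0)
Line 9: ['wolf', 'plate'] (min_width=10, slack=3)
Line 10: ['version', 'wind'] (min_width=12, slack=1)
Line 11: ['voice'] (min_width=5, slack=8)
Line 12: ['distance'] (min_width=8, slack=5)
Line 13: ['release'] (min_width=7, slack=6)

Answer: standard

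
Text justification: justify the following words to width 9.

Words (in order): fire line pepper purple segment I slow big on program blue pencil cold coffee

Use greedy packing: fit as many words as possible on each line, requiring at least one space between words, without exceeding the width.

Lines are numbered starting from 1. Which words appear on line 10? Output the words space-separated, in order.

Answer: cold

Derivation:
Line 1: ['fire', 'line'] (min_width=9, slack=0)
Line 2: ['pepper'] (min_width=6, slack=3)
Line 3: ['purple'] (min_width=6, slack=3)
Line 4: ['segment', 'I'] (min_width=9, slack=0)
Line 5: ['slow', 'big'] (min_width=8, slack=1)
Line 6: ['on'] (min_width=2, slack=7)
Line 7: ['program'] (min_width=7, slack=2)
Line 8: ['blue'] (min_width=4, slack=5)
Line 9: ['pencil'] (min_width=6, slack=3)
Line 10: ['cold'] (min_width=4, slack=5)
Line 11: ['coffee'] (min_width=6, slack=3)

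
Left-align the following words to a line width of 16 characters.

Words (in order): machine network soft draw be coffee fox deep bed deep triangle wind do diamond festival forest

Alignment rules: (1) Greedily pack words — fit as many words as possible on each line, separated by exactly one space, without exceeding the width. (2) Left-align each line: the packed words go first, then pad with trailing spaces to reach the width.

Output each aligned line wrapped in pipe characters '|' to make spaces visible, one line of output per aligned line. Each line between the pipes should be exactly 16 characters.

Answer: |machine network |
|soft draw be    |
|coffee fox deep |
|bed deep        |
|triangle wind do|
|diamond festival|
|forest          |

Derivation:
Line 1: ['machine', 'network'] (min_width=15, slack=1)
Line 2: ['soft', 'draw', 'be'] (min_width=12, slack=4)
Line 3: ['coffee', 'fox', 'deep'] (min_width=15, slack=1)
Line 4: ['bed', 'deep'] (min_width=8, slack=8)
Line 5: ['triangle', 'wind', 'do'] (min_width=16, slack=0)
Line 6: ['diamond', 'festival'] (min_width=16, slack=0)
Line 7: ['forest'] (min_width=6, slack=10)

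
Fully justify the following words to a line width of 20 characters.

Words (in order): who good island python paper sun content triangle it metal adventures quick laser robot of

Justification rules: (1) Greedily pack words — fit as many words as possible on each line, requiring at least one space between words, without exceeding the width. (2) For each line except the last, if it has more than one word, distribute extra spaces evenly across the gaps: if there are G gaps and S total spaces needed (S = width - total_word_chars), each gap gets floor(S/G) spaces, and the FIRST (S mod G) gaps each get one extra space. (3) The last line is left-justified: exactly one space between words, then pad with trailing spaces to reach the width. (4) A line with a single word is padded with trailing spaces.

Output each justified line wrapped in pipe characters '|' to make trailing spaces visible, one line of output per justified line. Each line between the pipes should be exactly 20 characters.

Line 1: ['who', 'good', 'island'] (min_width=15, slack=5)
Line 2: ['python', 'paper', 'sun'] (min_width=16, slack=4)
Line 3: ['content', 'triangle', 'it'] (min_width=19, slack=1)
Line 4: ['metal', 'adventures'] (min_width=16, slack=4)
Line 5: ['quick', 'laser', 'robot', 'of'] (min_width=20, slack=0)

Answer: |who    good   island|
|python   paper   sun|
|content  triangle it|
|metal     adventures|
|quick laser robot of|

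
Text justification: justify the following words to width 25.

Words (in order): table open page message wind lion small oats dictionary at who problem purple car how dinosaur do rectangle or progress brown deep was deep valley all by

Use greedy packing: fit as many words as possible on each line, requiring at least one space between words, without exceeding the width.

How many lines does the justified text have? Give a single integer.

Answer: 7

Derivation:
Line 1: ['table', 'open', 'page', 'message'] (min_width=23, slack=2)
Line 2: ['wind', 'lion', 'small', 'oats'] (min_width=20, slack=5)
Line 3: ['dictionary', 'at', 'who', 'problem'] (min_width=25, slack=0)
Line 4: ['purple', 'car', 'how', 'dinosaur'] (min_width=23, slack=2)
Line 5: ['do', 'rectangle', 'or', 'progress'] (min_width=24, slack=1)
Line 6: ['brown', 'deep', 'was', 'deep'] (min_width=19, slack=6)
Line 7: ['valley', 'all', 'by'] (min_width=13, slack=12)
Total lines: 7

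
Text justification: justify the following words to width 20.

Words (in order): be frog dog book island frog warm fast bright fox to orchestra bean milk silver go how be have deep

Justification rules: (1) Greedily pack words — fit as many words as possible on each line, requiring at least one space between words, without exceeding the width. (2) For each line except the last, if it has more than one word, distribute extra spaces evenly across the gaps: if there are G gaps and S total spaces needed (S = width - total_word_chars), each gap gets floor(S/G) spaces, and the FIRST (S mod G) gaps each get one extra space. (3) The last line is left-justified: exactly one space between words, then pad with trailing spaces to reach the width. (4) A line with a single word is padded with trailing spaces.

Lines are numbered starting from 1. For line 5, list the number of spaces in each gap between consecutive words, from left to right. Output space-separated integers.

Answer: 3 2 2

Derivation:
Line 1: ['be', 'frog', 'dog', 'book'] (min_width=16, slack=4)
Line 2: ['island', 'frog', 'warm'] (min_width=16, slack=4)
Line 3: ['fast', 'bright', 'fox', 'to'] (min_width=18, slack=2)
Line 4: ['orchestra', 'bean', 'milk'] (min_width=19, slack=1)
Line 5: ['silver', 'go', 'how', 'be'] (min_width=16, slack=4)
Line 6: ['have', 'deep'] (min_width=9, slack=11)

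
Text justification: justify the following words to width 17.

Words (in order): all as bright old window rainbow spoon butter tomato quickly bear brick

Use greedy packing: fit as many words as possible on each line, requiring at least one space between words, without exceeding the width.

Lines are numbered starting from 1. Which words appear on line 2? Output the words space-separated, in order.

Answer: window rainbow

Derivation:
Line 1: ['all', 'as', 'bright', 'old'] (min_width=17, slack=0)
Line 2: ['window', 'rainbow'] (min_width=14, slack=3)
Line 3: ['spoon', 'butter'] (min_width=12, slack=5)
Line 4: ['tomato', 'quickly'] (min_width=14, slack=3)
Line 5: ['bear', 'brick'] (min_width=10, slack=7)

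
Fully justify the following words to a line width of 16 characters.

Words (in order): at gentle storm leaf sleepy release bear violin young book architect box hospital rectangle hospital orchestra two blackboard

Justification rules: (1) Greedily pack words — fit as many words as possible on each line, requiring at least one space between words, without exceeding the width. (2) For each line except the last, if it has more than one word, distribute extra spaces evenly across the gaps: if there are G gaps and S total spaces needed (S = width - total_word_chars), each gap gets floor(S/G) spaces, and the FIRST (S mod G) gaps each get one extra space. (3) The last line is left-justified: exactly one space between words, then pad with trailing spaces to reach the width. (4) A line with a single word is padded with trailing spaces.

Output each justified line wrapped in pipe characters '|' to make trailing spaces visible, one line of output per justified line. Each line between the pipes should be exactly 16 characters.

Line 1: ['at', 'gentle', 'storm'] (min_width=15, slack=1)
Line 2: ['leaf', 'sleepy'] (min_width=11, slack=5)
Line 3: ['release', 'bear'] (min_width=12, slack=4)
Line 4: ['violin', 'young'] (min_width=12, slack=4)
Line 5: ['book', 'architect'] (min_width=14, slack=2)
Line 6: ['box', 'hospital'] (min_width=12, slack=4)
Line 7: ['rectangle'] (min_width=9, slack=7)
Line 8: ['hospital'] (min_width=8, slack=8)
Line 9: ['orchestra', 'two'] (min_width=13, slack=3)
Line 10: ['blackboard'] (min_width=10, slack=6)

Answer: |at  gentle storm|
|leaf      sleepy|
|release     bear|
|violin     young|
|book   architect|
|box     hospital|
|rectangle       |
|hospital        |
|orchestra    two|
|blackboard      |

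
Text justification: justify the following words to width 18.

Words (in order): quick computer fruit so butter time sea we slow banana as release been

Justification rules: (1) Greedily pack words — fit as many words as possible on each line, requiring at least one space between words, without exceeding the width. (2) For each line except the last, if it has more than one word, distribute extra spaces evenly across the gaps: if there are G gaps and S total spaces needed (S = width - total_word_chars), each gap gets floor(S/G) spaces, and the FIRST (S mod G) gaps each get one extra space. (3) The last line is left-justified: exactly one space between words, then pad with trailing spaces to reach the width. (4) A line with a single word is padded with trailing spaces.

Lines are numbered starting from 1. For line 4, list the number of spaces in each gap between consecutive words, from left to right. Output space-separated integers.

Answer: 2 1

Derivation:
Line 1: ['quick', 'computer'] (min_width=14, slack=4)
Line 2: ['fruit', 'so', 'butter'] (min_width=15, slack=3)
Line 3: ['time', 'sea', 'we', 'slow'] (min_width=16, slack=2)
Line 4: ['banana', 'as', 'release'] (min_width=17, slack=1)
Line 5: ['been'] (min_width=4, slack=14)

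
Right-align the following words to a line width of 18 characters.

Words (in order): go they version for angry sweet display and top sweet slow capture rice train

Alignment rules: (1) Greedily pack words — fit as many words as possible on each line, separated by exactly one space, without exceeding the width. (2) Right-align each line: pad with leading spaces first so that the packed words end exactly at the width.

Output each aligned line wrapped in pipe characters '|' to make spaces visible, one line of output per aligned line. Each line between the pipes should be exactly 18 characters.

Answer: |   go they version|
|   for angry sweet|
|   display and top|
|sweet slow capture|
|        rice train|

Derivation:
Line 1: ['go', 'they', 'version'] (min_width=15, slack=3)
Line 2: ['for', 'angry', 'sweet'] (min_width=15, slack=3)
Line 3: ['display', 'and', 'top'] (min_width=15, slack=3)
Line 4: ['sweet', 'slow', 'capture'] (min_width=18, slack=0)
Line 5: ['rice', 'train'] (min_width=10, slack=8)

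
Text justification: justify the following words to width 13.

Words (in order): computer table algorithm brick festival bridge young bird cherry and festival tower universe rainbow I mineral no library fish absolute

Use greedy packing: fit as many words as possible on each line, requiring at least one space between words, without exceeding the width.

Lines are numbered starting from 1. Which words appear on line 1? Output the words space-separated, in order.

Line 1: ['computer'] (min_width=8, slack=5)
Line 2: ['table'] (min_width=5, slack=8)
Line 3: ['algorithm'] (min_width=9, slack=4)
Line 4: ['brick'] (min_width=5, slack=8)
Line 5: ['festival'] (min_width=8, slack=5)
Line 6: ['bridge', 'young'] (min_width=12, slack=1)
Line 7: ['bird', 'cherry'] (min_width=11, slack=2)
Line 8: ['and', 'festival'] (min_width=12, slack=1)
Line 9: ['tower'] (min_width=5, slack=8)
Line 10: ['universe'] (min_width=8, slack=5)
Line 11: ['rainbow', 'I'] (min_width=9, slack=4)
Line 12: ['mineral', 'no'] (min_width=10, slack=3)
Line 13: ['library', 'fish'] (min_width=12, slack=1)
Line 14: ['absolute'] (min_width=8, slack=5)

Answer: computer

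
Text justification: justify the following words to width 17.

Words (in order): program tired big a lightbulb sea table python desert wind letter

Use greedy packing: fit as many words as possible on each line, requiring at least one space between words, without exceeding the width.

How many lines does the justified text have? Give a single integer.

Answer: 5

Derivation:
Line 1: ['program', 'tired', 'big'] (min_width=17, slack=0)
Line 2: ['a', 'lightbulb', 'sea'] (min_width=15, slack=2)
Line 3: ['table', 'python'] (min_width=12, slack=5)
Line 4: ['desert', 'wind'] (min_width=11, slack=6)
Line 5: ['letter'] (min_width=6, slack=11)
Total lines: 5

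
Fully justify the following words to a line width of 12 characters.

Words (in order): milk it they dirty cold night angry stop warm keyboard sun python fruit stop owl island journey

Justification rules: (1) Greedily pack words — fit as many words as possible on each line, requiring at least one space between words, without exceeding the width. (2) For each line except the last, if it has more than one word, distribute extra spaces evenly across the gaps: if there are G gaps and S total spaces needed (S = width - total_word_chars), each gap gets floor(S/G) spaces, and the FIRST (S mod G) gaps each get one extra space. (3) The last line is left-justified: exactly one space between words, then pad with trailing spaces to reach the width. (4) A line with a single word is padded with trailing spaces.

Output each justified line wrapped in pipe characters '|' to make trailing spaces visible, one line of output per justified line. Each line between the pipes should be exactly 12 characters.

Answer: |milk it they|
|dirty   cold|
|night  angry|
|stop    warm|
|keyboard sun|
|python fruit|
|stop     owl|
|island      |
|journey     |

Derivation:
Line 1: ['milk', 'it', 'they'] (min_width=12, slack=0)
Line 2: ['dirty', 'cold'] (min_width=10, slack=2)
Line 3: ['night', 'angry'] (min_width=11, slack=1)
Line 4: ['stop', 'warm'] (min_width=9, slack=3)
Line 5: ['keyboard', 'sun'] (min_width=12, slack=0)
Line 6: ['python', 'fruit'] (min_width=12, slack=0)
Line 7: ['stop', 'owl'] (min_width=8, slack=4)
Line 8: ['island'] (min_width=6, slack=6)
Line 9: ['journey'] (min_width=7, slack=5)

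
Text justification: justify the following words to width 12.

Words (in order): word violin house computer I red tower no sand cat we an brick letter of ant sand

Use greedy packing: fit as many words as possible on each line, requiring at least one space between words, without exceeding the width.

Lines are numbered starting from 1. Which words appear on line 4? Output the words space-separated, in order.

Answer: red tower no

Derivation:
Line 1: ['word', 'violin'] (min_width=11, slack=1)
Line 2: ['house'] (min_width=5, slack=7)
Line 3: ['computer', 'I'] (min_width=10, slack=2)
Line 4: ['red', 'tower', 'no'] (min_width=12, slack=0)
Line 5: ['sand', 'cat', 'we'] (min_width=11, slack=1)
Line 6: ['an', 'brick'] (min_width=8, slack=4)
Line 7: ['letter', 'of'] (min_width=9, slack=3)
Line 8: ['ant', 'sand'] (min_width=8, slack=4)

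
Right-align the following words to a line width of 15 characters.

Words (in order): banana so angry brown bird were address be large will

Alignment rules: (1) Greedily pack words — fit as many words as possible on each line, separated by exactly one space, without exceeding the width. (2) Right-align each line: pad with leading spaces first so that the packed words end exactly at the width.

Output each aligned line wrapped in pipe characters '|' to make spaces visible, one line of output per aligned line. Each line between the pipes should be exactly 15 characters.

Answer: |banana so angry|
|brown bird were|
|     address be|
|     large will|

Derivation:
Line 1: ['banana', 'so', 'angry'] (min_width=15, slack=0)
Line 2: ['brown', 'bird', 'were'] (min_width=15, slack=0)
Line 3: ['address', 'be'] (min_width=10, slack=5)
Line 4: ['large', 'will'] (min_width=10, slack=5)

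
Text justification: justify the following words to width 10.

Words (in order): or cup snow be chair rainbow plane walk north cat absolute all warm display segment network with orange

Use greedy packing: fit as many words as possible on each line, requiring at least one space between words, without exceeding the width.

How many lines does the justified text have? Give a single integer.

Line 1: ['or', 'cup'] (min_width=6, slack=4)
Line 2: ['snow', 'be'] (min_width=7, slack=3)
Line 3: ['chair'] (min_width=5, slack=5)
Line 4: ['rainbow'] (min_width=7, slack=3)
Line 5: ['plane', 'walk'] (min_width=10, slack=0)
Line 6: ['north', 'cat'] (min_width=9, slack=1)
Line 7: ['absolute'] (min_width=8, slack=2)
Line 8: ['all', 'warm'] (min_width=8, slack=2)
Line 9: ['display'] (min_width=7, slack=3)
Line 10: ['segment'] (min_width=7, slack=3)
Line 11: ['network'] (min_width=7, slack=3)
Line 12: ['with'] (min_width=4, slack=6)
Line 13: ['orange'] (min_width=6, slack=4)
Total lines: 13

Answer: 13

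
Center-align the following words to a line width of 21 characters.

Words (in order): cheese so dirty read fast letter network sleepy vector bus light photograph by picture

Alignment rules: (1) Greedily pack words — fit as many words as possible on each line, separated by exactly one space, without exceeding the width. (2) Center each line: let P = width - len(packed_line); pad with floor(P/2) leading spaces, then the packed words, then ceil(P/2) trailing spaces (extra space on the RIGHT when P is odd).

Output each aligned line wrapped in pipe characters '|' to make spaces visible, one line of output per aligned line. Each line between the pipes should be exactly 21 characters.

Line 1: ['cheese', 'so', 'dirty', 'read'] (min_width=20, slack=1)
Line 2: ['fast', 'letter', 'network'] (min_width=19, slack=2)
Line 3: ['sleepy', 'vector', 'bus'] (min_width=17, slack=4)
Line 4: ['light', 'photograph', 'by'] (min_width=19, slack=2)
Line 5: ['picture'] (min_width=7, slack=14)

Answer: |cheese so dirty read |
| fast letter network |
|  sleepy vector bus  |
| light photograph by |
|       picture       |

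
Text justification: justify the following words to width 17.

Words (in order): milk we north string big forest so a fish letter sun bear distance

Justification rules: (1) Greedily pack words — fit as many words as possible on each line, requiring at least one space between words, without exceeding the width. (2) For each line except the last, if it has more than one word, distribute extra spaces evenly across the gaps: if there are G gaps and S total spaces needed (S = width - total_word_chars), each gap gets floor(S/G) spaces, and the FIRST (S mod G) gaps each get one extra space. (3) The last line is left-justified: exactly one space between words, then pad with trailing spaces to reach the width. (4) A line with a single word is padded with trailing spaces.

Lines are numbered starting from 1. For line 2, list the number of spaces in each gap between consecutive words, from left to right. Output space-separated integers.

Line 1: ['milk', 'we', 'north'] (min_width=13, slack=4)
Line 2: ['string', 'big', 'forest'] (min_width=17, slack=0)
Line 3: ['so', 'a', 'fish', 'letter'] (min_width=16, slack=1)
Line 4: ['sun', 'bear', 'distance'] (min_width=17, slack=0)

Answer: 1 1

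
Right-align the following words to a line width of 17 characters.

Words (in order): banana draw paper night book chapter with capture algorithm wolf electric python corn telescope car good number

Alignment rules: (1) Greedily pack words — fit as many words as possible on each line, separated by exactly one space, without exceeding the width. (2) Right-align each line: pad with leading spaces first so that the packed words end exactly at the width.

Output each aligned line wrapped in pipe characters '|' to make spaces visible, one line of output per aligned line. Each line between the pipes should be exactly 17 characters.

Answer: |banana draw paper|
|       night book|
|     chapter with|
|capture algorithm|
|    wolf electric|
|      python corn|
|    telescope car|
|      good number|

Derivation:
Line 1: ['banana', 'draw', 'paper'] (min_width=17, slack=0)
Line 2: ['night', 'book'] (min_width=10, slack=7)
Line 3: ['chapter', 'with'] (min_width=12, slack=5)
Line 4: ['capture', 'algorithm'] (min_width=17, slack=0)
Line 5: ['wolf', 'electric'] (min_width=13, slack=4)
Line 6: ['python', 'corn'] (min_width=11, slack=6)
Line 7: ['telescope', 'car'] (min_width=13, slack=4)
Line 8: ['good', 'number'] (min_width=11, slack=6)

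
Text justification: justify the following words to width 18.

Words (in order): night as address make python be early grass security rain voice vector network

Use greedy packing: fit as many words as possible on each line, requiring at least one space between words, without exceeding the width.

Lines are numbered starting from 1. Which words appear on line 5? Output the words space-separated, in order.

Answer: voice vector

Derivation:
Line 1: ['night', 'as', 'address'] (min_width=16, slack=2)
Line 2: ['make', 'python', 'be'] (min_width=14, slack=4)
Line 3: ['early', 'grass'] (min_width=11, slack=7)
Line 4: ['security', 'rain'] (min_width=13, slack=5)
Line 5: ['voice', 'vector'] (min_width=12, slack=6)
Line 6: ['network'] (min_width=7, slack=11)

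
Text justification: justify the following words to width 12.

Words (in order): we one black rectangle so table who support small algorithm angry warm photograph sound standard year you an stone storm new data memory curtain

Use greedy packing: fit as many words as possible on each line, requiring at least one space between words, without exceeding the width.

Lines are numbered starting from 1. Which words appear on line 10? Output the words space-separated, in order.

Line 1: ['we', 'one', 'black'] (min_width=12, slack=0)
Line 2: ['rectangle', 'so'] (min_width=12, slack=0)
Line 3: ['table', 'who'] (min_width=9, slack=3)
Line 4: ['support'] (min_width=7, slack=5)
Line 5: ['small'] (min_width=5, slack=7)
Line 6: ['algorithm'] (min_width=9, slack=3)
Line 7: ['angry', 'warm'] (min_width=10, slack=2)
Line 8: ['photograph'] (min_width=10, slack=2)
Line 9: ['sound'] (min_width=5, slack=7)
Line 10: ['standard'] (min_width=8, slack=4)
Line 11: ['year', 'you', 'an'] (min_width=11, slack=1)
Line 12: ['stone', 'storm'] (min_width=11, slack=1)
Line 13: ['new', 'data'] (min_width=8, slack=4)
Line 14: ['memory'] (min_width=6, slack=6)
Line 15: ['curtain'] (min_width=7, slack=5)

Answer: standard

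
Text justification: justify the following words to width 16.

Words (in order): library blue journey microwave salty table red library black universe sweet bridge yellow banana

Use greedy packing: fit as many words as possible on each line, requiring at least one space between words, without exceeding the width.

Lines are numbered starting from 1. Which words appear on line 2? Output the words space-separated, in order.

Line 1: ['library', 'blue'] (min_width=12, slack=4)
Line 2: ['journey'] (min_width=7, slack=9)
Line 3: ['microwave', 'salty'] (min_width=15, slack=1)
Line 4: ['table', 'red'] (min_width=9, slack=7)
Line 5: ['library', 'black'] (min_width=13, slack=3)
Line 6: ['universe', 'sweet'] (min_width=14, slack=2)
Line 7: ['bridge', 'yellow'] (min_width=13, slack=3)
Line 8: ['banana'] (min_width=6, slack=10)

Answer: journey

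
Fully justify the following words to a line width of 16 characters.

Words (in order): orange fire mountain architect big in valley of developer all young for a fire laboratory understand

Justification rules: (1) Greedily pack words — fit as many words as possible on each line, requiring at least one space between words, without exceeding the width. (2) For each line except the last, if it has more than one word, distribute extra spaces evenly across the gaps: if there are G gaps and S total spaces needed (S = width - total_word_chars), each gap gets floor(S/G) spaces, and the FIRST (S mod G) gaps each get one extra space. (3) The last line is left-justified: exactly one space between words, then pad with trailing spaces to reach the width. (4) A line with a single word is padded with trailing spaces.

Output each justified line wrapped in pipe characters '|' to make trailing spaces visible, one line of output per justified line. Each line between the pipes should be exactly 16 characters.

Answer: |orange      fire|
|mountain        |
|architect big in|
|valley        of|
|developer    all|
|young for a fire|
|laboratory      |
|understand      |

Derivation:
Line 1: ['orange', 'fire'] (min_width=11, slack=5)
Line 2: ['mountain'] (min_width=8, slack=8)
Line 3: ['architect', 'big', 'in'] (min_width=16, slack=0)
Line 4: ['valley', 'of'] (min_width=9, slack=7)
Line 5: ['developer', 'all'] (min_width=13, slack=3)
Line 6: ['young', 'for', 'a', 'fire'] (min_width=16, slack=0)
Line 7: ['laboratory'] (min_width=10, slack=6)
Line 8: ['understand'] (min_width=10, slack=6)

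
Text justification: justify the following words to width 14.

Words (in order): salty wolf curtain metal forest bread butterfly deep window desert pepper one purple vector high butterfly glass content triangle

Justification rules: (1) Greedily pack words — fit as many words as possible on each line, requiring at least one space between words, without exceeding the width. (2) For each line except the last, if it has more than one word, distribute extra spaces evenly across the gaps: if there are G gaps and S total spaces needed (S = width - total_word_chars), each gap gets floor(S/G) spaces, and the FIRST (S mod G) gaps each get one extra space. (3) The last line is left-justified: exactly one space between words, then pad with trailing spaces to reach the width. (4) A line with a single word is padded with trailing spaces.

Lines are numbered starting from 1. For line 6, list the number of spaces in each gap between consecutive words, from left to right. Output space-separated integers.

Line 1: ['salty', 'wolf'] (min_width=10, slack=4)
Line 2: ['curtain', 'metal'] (min_width=13, slack=1)
Line 3: ['forest', 'bread'] (min_width=12, slack=2)
Line 4: ['butterfly', 'deep'] (min_width=14, slack=0)
Line 5: ['window', 'desert'] (min_width=13, slack=1)
Line 6: ['pepper', 'one'] (min_width=10, slack=4)
Line 7: ['purple', 'vector'] (min_width=13, slack=1)
Line 8: ['high', 'butterfly'] (min_width=14, slack=0)
Line 9: ['glass', 'content'] (min_width=13, slack=1)
Line 10: ['triangle'] (min_width=8, slack=6)

Answer: 5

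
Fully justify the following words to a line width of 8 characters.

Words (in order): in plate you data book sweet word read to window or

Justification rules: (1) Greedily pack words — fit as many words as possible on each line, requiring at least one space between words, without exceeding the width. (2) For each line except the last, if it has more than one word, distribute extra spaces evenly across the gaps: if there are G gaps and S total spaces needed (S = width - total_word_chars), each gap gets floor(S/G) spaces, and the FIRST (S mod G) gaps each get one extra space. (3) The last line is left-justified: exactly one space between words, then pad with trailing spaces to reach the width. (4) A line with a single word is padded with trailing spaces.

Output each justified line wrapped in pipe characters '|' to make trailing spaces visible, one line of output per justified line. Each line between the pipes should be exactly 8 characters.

Line 1: ['in', 'plate'] (min_width=8, slack=0)
Line 2: ['you', 'data'] (min_width=8, slack=0)
Line 3: ['book'] (min_width=4, slack=4)
Line 4: ['sweet'] (min_width=5, slack=3)
Line 5: ['word'] (min_width=4, slack=4)
Line 6: ['read', 'to'] (min_width=7, slack=1)
Line 7: ['window'] (min_width=6, slack=2)
Line 8: ['or'] (min_width=2, slack=6)

Answer: |in plate|
|you data|
|book    |
|sweet   |
|word    |
|read  to|
|window  |
|or      |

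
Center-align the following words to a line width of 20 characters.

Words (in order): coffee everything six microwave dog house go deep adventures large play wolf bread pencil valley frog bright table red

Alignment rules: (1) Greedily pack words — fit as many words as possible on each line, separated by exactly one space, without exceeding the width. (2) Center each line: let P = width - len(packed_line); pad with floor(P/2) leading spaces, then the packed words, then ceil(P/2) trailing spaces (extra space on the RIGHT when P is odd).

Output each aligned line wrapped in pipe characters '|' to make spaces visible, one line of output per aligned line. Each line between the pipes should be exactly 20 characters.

Line 1: ['coffee', 'everything'] (min_width=17, slack=3)
Line 2: ['six', 'microwave', 'dog'] (min_width=17, slack=3)
Line 3: ['house', 'go', 'deep'] (min_width=13, slack=7)
Line 4: ['adventures', 'large'] (min_width=16, slack=4)
Line 5: ['play', 'wolf', 'bread'] (min_width=15, slack=5)
Line 6: ['pencil', 'valley', 'frog'] (min_width=18, slack=2)
Line 7: ['bright', 'table', 'red'] (min_width=16, slack=4)

Answer: | coffee everything  |
| six microwave dog  |
|   house go deep    |
|  adventures large  |
|  play wolf bread   |
| pencil valley frog |
|  bright table red  |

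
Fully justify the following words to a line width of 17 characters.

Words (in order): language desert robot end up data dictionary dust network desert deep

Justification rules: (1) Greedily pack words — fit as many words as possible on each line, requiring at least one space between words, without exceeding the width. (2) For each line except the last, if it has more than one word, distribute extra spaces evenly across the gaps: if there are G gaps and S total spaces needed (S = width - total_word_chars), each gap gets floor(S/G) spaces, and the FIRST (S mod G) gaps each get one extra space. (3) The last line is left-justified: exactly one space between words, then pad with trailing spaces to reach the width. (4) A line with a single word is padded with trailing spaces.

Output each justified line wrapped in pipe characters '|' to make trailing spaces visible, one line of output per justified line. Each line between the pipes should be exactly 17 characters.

Answer: |language   desert|
|robot end up data|
|dictionary   dust|
|network    desert|
|deep             |

Derivation:
Line 1: ['language', 'desert'] (min_width=15, slack=2)
Line 2: ['robot', 'end', 'up', 'data'] (min_width=17, slack=0)
Line 3: ['dictionary', 'dust'] (min_width=15, slack=2)
Line 4: ['network', 'desert'] (min_width=14, slack=3)
Line 5: ['deep'] (min_width=4, slack=13)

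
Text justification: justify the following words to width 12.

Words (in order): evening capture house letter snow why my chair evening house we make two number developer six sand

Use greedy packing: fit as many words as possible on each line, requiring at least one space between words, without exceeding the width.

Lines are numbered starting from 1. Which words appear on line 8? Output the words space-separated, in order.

Answer: make two

Derivation:
Line 1: ['evening'] (min_width=7, slack=5)
Line 2: ['capture'] (min_width=7, slack=5)
Line 3: ['house', 'letter'] (min_width=12, slack=0)
Line 4: ['snow', 'why', 'my'] (min_width=11, slack=1)
Line 5: ['chair'] (min_width=5, slack=7)
Line 6: ['evening'] (min_width=7, slack=5)
Line 7: ['house', 'we'] (min_width=8, slack=4)
Line 8: ['make', 'two'] (min_width=8, slack=4)
Line 9: ['number'] (min_width=6, slack=6)
Line 10: ['developer'] (min_width=9, slack=3)
Line 11: ['six', 'sand'] (min_width=8, slack=4)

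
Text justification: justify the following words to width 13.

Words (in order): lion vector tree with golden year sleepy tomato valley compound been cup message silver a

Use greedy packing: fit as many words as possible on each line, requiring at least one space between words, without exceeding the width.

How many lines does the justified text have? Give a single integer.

Answer: 8

Derivation:
Line 1: ['lion', 'vector'] (min_width=11, slack=2)
Line 2: ['tree', 'with'] (min_width=9, slack=4)
Line 3: ['golden', 'year'] (min_width=11, slack=2)
Line 4: ['sleepy', 'tomato'] (min_width=13, slack=0)
Line 5: ['valley'] (min_width=6, slack=7)
Line 6: ['compound', 'been'] (min_width=13, slack=0)
Line 7: ['cup', 'message'] (min_width=11, slack=2)
Line 8: ['silver', 'a'] (min_width=8, slack=5)
Total lines: 8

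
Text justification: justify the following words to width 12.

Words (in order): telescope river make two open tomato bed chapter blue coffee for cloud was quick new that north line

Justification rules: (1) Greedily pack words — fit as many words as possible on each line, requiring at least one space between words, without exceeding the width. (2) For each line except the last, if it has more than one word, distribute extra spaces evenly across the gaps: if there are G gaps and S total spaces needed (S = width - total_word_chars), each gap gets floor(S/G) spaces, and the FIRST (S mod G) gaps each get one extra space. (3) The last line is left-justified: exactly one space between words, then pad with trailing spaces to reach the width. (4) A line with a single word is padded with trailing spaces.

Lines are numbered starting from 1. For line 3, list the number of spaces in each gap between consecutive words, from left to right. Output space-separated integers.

Answer: 5

Derivation:
Line 1: ['telescope'] (min_width=9, slack=3)
Line 2: ['river', 'make'] (min_width=10, slack=2)
Line 3: ['two', 'open'] (min_width=8, slack=4)
Line 4: ['tomato', 'bed'] (min_width=10, slack=2)
Line 5: ['chapter', 'blue'] (min_width=12, slack=0)
Line 6: ['coffee', 'for'] (min_width=10, slack=2)
Line 7: ['cloud', 'was'] (min_width=9, slack=3)
Line 8: ['quick', 'new'] (min_width=9, slack=3)
Line 9: ['that', 'north'] (min_width=10, slack=2)
Line 10: ['line'] (min_width=4, slack=8)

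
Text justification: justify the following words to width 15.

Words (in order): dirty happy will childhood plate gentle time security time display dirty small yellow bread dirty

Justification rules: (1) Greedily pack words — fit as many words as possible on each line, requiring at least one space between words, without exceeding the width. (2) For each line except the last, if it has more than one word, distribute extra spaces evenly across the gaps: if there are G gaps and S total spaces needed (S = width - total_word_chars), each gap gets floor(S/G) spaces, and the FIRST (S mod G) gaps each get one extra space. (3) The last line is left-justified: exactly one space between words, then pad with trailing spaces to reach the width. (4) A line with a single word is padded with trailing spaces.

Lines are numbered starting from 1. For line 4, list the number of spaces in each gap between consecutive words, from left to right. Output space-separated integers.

Answer: 3

Derivation:
Line 1: ['dirty', 'happy'] (min_width=11, slack=4)
Line 2: ['will', 'childhood'] (min_width=14, slack=1)
Line 3: ['plate', 'gentle'] (min_width=12, slack=3)
Line 4: ['time', 'security'] (min_width=13, slack=2)
Line 5: ['time', 'display'] (min_width=12, slack=3)
Line 6: ['dirty', 'small'] (min_width=11, slack=4)
Line 7: ['yellow', 'bread'] (min_width=12, slack=3)
Line 8: ['dirty'] (min_width=5, slack=10)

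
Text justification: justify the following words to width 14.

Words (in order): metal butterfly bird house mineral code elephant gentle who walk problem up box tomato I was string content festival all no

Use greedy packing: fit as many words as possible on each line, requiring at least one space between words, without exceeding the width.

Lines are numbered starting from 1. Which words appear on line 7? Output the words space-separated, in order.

Line 1: ['metal'] (min_width=5, slack=9)
Line 2: ['butterfly', 'bird'] (min_width=14, slack=0)
Line 3: ['house', 'mineral'] (min_width=13, slack=1)
Line 4: ['code', 'elephant'] (min_width=13, slack=1)
Line 5: ['gentle', 'who'] (min_width=10, slack=4)
Line 6: ['walk', 'problem'] (min_width=12, slack=2)
Line 7: ['up', 'box', 'tomato'] (min_width=13, slack=1)
Line 8: ['I', 'was', 'string'] (min_width=12, slack=2)
Line 9: ['content'] (min_width=7, slack=7)
Line 10: ['festival', 'all'] (min_width=12, slack=2)
Line 11: ['no'] (min_width=2, slack=12)

Answer: up box tomato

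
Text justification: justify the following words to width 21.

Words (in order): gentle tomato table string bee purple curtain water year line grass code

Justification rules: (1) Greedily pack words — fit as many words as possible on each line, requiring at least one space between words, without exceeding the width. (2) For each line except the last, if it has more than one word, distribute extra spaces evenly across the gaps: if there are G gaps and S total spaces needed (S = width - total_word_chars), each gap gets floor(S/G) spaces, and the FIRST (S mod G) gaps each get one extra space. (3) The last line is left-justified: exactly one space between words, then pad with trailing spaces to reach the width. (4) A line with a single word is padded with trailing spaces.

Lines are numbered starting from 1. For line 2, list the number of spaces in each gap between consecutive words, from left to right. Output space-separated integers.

Answer: 3 3

Derivation:
Line 1: ['gentle', 'tomato', 'table'] (min_width=19, slack=2)
Line 2: ['string', 'bee', 'purple'] (min_width=17, slack=4)
Line 3: ['curtain', 'water', 'year'] (min_width=18, slack=3)
Line 4: ['line', 'grass', 'code'] (min_width=15, slack=6)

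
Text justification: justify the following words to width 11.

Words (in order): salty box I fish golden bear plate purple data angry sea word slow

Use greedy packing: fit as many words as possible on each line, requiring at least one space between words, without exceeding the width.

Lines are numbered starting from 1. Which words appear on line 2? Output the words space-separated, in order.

Answer: fish golden

Derivation:
Line 1: ['salty', 'box', 'I'] (min_width=11, slack=0)
Line 2: ['fish', 'golden'] (min_width=11, slack=0)
Line 3: ['bear', 'plate'] (min_width=10, slack=1)
Line 4: ['purple', 'data'] (min_width=11, slack=0)
Line 5: ['angry', 'sea'] (min_width=9, slack=2)
Line 6: ['word', 'slow'] (min_width=9, slack=2)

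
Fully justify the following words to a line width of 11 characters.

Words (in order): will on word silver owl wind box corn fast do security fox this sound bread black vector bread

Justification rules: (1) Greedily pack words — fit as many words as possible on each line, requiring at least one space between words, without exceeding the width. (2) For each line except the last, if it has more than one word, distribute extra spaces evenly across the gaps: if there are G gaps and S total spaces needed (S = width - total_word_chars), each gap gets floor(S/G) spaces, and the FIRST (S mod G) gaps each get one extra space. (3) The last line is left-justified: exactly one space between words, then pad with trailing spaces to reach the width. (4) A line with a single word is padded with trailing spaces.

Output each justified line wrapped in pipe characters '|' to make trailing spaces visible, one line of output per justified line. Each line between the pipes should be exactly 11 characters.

Line 1: ['will', 'on'] (min_width=7, slack=4)
Line 2: ['word', 'silver'] (min_width=11, slack=0)
Line 3: ['owl', 'wind'] (min_width=8, slack=3)
Line 4: ['box', 'corn'] (min_width=8, slack=3)
Line 5: ['fast', 'do'] (min_width=7, slack=4)
Line 6: ['security'] (min_width=8, slack=3)
Line 7: ['fox', 'this'] (min_width=8, slack=3)
Line 8: ['sound', 'bread'] (min_width=11, slack=0)
Line 9: ['black'] (min_width=5, slack=6)
Line 10: ['vector'] (min_width=6, slack=5)
Line 11: ['bread'] (min_width=5, slack=6)

Answer: |will     on|
|word silver|
|owl    wind|
|box    corn|
|fast     do|
|security   |
|fox    this|
|sound bread|
|black      |
|vector     |
|bread      |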